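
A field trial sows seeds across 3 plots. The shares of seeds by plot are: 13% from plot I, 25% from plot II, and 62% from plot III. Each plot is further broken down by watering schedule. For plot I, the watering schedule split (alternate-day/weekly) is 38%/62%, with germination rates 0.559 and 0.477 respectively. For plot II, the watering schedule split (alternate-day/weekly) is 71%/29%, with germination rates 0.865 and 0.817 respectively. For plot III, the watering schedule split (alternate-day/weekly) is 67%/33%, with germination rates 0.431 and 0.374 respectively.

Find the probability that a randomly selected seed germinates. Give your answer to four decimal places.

P(G) ≈ 0.5344

P(G|I) = 0.38·0.559 + 0.62·0.477 = 0.21242 + 0.29574 = 0.50816
P(G|II) = 0.71·0.865 + 0.29·0.817 = 0.61415 + 0.23693 = 0.85108
P(G|III) = 0.67·0.431 + 0.33·0.374 = 0.28877 + 0.12342 = 0.41219
By total probability over the outer partition,
P(G) = 0.13·0.50816 + 0.25·0.85108 + 0.62·0.41219
      = 0.0660608 + 0.21277 + 0.2555578 = 0.5343886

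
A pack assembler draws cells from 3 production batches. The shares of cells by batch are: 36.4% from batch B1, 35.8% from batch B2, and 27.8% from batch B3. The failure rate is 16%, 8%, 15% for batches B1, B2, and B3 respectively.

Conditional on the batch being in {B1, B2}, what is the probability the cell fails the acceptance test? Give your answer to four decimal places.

P(F|S) ≈ 0.1203

Let S = {B1, B2}.
P(S) = 0.364 + 0.358 = 0.722.
P(F ∩ S) = 0.16·0.364 + 0.08·0.358 = 0.05824 + 0.02864 = 0.08688.
P(F | S) = 0.08688 / 0.722 = 0.120332…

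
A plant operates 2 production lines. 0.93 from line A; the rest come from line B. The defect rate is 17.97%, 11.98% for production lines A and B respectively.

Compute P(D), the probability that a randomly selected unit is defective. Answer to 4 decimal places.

P(B) = 1 − (0.93) = 0.07.
P(D) = P(D|A)·P(A) + P(D|B)·P(B)
      = 0.1797·0.93 + 0.1198·0.07
      = 0.167121 + 0.008386 = 0.175507

0.1755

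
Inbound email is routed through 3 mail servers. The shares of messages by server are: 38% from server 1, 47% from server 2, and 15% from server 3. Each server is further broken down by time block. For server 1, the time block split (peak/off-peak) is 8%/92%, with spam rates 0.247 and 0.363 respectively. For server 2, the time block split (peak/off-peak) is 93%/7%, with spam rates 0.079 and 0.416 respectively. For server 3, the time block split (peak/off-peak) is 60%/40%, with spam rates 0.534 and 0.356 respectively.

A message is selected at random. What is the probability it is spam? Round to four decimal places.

P(S|1) = 0.08·0.247 + 0.92·0.363 = 0.01976 + 0.33396 = 0.35372
P(S|2) = 0.93·0.079 + 0.07·0.416 = 0.07347 + 0.02912 = 0.10259
P(S|3) = 0.6·0.534 + 0.4·0.356 = 0.3204 + 0.1424 = 0.4628
Then overall,
P(S) = 0.38·0.35372 + 0.47·0.10259 + 0.15·0.4628
      = 0.1344136 + 0.0482173 + 0.06942 = 0.2520509

P(S) ≈ 0.2521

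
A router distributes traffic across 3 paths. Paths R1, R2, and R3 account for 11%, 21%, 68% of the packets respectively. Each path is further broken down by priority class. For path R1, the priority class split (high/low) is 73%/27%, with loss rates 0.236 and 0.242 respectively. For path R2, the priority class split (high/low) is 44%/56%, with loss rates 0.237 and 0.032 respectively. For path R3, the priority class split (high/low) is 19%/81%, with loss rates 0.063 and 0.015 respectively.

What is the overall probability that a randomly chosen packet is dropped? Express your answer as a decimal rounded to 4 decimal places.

P(L|R1) = 0.73·0.236 + 0.27·0.242 = 0.17228 + 0.06534 = 0.23762
P(L|R2) = 0.44·0.237 + 0.56·0.032 = 0.10428 + 0.01792 = 0.1222
P(L|R3) = 0.19·0.063 + 0.81·0.015 = 0.01197 + 0.01215 = 0.02412
Then overall,
P(L) = 0.11·0.23762 + 0.21·0.1222 + 0.68·0.02412
      = 0.0261382 + 0.025662 + 0.0164016 = 0.0682018

0.0682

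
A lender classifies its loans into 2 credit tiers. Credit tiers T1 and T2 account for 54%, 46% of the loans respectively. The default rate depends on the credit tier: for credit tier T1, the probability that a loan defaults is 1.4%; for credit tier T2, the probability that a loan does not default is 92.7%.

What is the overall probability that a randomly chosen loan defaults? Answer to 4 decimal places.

P(D) ≈ 0.0411

P(D|T2) = 1 − 0.927 = 0.073.
Using total probability over the partition,
P(D) = P(D|T1)·P(T1) + P(D|T2)·P(T2)
      = 0.014·0.54 + 0.073·0.46
      = 0.00756 + 0.03358 = 0.04114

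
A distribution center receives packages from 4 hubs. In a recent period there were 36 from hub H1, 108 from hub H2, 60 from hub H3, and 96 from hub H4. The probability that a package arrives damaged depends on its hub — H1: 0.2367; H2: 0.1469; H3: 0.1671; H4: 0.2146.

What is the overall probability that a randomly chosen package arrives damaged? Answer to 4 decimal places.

P(D) ≈ 0.1834

Total: 36 + 108 + 60 + 96 = 300.
P(H1) = 36/300 = 0.12. P(H2) = 108/300 = 0.36. P(H3) = 60/300 = 0.2. P(H4) = 96/300 = 0.32.
By the law of total probability,
P(D) = P(D|H1)·P(H1) + P(D|H2)·P(H2) + P(D|H3)·P(H3) + P(D|H4)·P(H4)
      = 0.2367·0.12 + 0.1469·0.36 + 0.1671·0.2 + 0.2146·0.32
      = 0.028404 + 0.052884 + 0.03342 + 0.068672 = 0.18338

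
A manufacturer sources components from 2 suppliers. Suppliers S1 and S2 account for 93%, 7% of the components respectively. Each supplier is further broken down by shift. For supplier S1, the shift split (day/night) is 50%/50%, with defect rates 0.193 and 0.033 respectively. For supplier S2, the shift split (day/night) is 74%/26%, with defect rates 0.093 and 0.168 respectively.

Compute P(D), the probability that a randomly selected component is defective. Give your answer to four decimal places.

P(D) ≈ 0.1130

P(D|S1) = 0.5·0.193 + 0.5·0.033 = 0.0965 + 0.0165 = 0.113
P(D|S2) = 0.74·0.093 + 0.26·0.168 = 0.06882 + 0.04368 = 0.1125
By total probability over the outer partition,
P(D) = 0.93·0.113 + 0.07·0.1125
      = 0.10509 + 0.007875 = 0.112965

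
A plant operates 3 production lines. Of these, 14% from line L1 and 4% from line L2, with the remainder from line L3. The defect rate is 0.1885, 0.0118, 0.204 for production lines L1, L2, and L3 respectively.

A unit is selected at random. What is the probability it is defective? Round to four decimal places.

P(D) ≈ 0.1941

P(L3) = 1 − (0.14 + 0.04) = 0.82.
Summing over the partition,
P(D) = P(D|L1)·P(L1) + P(D|L2)·P(L2) + P(D|L3)·P(L3)
      = 0.1885·0.14 + 0.0118·0.04 + 0.204·0.82
      = 0.02639 + 0.000472 + 0.16728 = 0.194142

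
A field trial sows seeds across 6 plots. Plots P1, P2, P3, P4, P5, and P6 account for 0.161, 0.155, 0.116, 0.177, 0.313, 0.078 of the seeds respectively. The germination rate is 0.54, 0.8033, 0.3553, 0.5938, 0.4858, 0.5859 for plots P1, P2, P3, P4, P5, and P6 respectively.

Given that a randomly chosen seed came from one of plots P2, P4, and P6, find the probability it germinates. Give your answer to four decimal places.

Let S = {P2, P4, P6}.
P(S) = 0.155 + 0.177 + 0.078 = 0.41.
P(G ∩ S) = 0.8033·0.155 + 0.5938·0.177 + 0.5859·0.078 = 0.1245115 + 0.1051026 + 0.0457002 = 0.2753143.
P(G | S) = 0.2753143 / 0.41 = 0.671498…

0.6715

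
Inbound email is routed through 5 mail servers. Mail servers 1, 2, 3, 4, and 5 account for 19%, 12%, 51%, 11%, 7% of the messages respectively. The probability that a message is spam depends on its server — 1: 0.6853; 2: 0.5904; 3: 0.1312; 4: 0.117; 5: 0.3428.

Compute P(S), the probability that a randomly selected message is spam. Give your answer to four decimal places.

By the law of total probability,
P(S) = P(S|1)·P(1) + P(S|2)·P(2) + P(S|3)·P(3) + P(S|4)·P(4) + P(S|5)·P(5)
      = 0.6853·0.19 + 0.5904·0.12 + 0.1312·0.51 + 0.117·0.11 + 0.3428·0.07
      = 0.130207 + 0.070848 + 0.066912 + 0.01287 + 0.023996 = 0.304833

0.3048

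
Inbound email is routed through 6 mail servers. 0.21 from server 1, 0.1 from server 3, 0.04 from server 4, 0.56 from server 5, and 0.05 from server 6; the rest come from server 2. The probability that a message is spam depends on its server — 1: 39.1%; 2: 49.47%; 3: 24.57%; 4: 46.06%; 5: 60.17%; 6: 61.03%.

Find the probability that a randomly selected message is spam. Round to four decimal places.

P(2) = 1 − (0.21 + 0.1 + 0.04 + 0.56 + 0.05) = 0.04.
P(S) = P(S|1)·P(1) + P(S|2)·P(2) + P(S|3)·P(3) + P(S|4)·P(4) + P(S|5)·P(5) + P(S|6)·P(6)
      = 0.391·0.21 + 0.4947·0.04 + 0.2457·0.1 + 0.4606·0.04 + 0.6017·0.56 + 0.6103·0.05
      = 0.08211 + 0.019788 + 0.02457 + 0.018424 + 0.336952 + 0.030515 = 0.512359

P(S) ≈ 0.5124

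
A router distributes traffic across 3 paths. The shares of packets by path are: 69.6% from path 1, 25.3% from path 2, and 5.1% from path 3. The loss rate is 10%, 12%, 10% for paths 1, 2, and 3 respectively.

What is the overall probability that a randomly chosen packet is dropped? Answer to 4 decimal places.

0.1051

P(L) = P(L|1)·P(1) + P(L|2)·P(2) + P(L|3)·P(3)
      = 0.1·0.696 + 0.12·0.253 + 0.1·0.051
      = 0.0696 + 0.03036 + 0.0051 = 0.10506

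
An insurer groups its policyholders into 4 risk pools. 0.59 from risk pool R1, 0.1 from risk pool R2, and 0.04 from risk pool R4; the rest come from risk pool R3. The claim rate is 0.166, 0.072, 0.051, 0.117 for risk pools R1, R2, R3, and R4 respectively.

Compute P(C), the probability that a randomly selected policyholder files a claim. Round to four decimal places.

P(R3) = 1 − (0.59 + 0.1 + 0.04) = 0.27.
By the law of total probability,
P(C) = P(C|R1)·P(R1) + P(C|R2)·P(R2) + P(C|R3)·P(R3) + P(C|R4)·P(R4)
      = 0.166·0.59 + 0.072·0.1 + 0.051·0.27 + 0.117·0.04
      = 0.09794 + 0.0072 + 0.01377 + 0.00468 = 0.12359

P(C) ≈ 0.1236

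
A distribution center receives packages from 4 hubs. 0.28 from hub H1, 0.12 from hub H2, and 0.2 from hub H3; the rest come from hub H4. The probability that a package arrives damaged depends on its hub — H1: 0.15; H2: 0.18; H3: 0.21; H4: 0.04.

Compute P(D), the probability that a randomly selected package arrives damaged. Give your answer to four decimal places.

P(D) ≈ 0.1216

P(H4) = 1 − (0.28 + 0.12 + 0.2) = 0.4.
Using total probability over the partition,
P(D) = P(D|H1)·P(H1) + P(D|H2)·P(H2) + P(D|H3)·P(H3) + P(D|H4)·P(H4)
      = 0.15·0.28 + 0.18·0.12 + 0.21·0.2 + 0.04·0.4
      = 0.042 + 0.0216 + 0.042 + 0.016 = 0.1216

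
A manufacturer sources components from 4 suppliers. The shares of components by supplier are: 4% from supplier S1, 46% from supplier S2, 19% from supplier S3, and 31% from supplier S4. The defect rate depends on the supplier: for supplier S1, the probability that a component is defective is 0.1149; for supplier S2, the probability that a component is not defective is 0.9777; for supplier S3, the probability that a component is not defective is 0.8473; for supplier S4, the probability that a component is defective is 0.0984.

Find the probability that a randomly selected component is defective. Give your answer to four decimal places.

P(D) ≈ 0.0744

P(D|S2) = 1 − 0.9777 = 0.0223.
P(D|S3) = 1 − 0.8473 = 0.1527.
P(D) = P(D|S1)·P(S1) + P(D|S2)·P(S2) + P(D|S3)·P(S3) + P(D|S4)·P(S4)
      = 0.1149·0.04 + 0.0223·0.46 + 0.1527·0.19 + 0.0984·0.31
      = 0.004596 + 0.010258 + 0.029013 + 0.030504 = 0.074371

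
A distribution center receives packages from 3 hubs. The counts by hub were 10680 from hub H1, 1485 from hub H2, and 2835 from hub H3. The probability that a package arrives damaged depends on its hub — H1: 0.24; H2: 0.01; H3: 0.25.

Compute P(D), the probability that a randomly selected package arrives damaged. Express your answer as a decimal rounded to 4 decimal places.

Total: 10680 + 1485 + 2835 = 15000.
P(H1) = 10680/15000 = 0.712. P(H2) = 1485/15000 = 0.099. P(H3) = 2835/15000 = 0.189.
P(D) = P(D|H1)·P(H1) + P(D|H2)·P(H2) + P(D|H3)·P(H3)
      = 0.24·0.712 + 0.01·0.099 + 0.25·0.189
      = 0.17088 + 0.00099 + 0.04725 = 0.21912

P(D) ≈ 0.2191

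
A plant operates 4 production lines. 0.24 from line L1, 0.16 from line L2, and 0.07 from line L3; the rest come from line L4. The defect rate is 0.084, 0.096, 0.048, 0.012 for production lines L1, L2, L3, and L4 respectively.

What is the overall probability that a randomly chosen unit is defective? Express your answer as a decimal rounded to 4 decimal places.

P(D) ≈ 0.0452

P(L4) = 1 − (0.24 + 0.16 + 0.07) = 0.53.
Using total probability over the partition,
P(D) = P(D|L1)·P(L1) + P(D|L2)·P(L2) + P(D|L3)·P(L3) + P(D|L4)·P(L4)
      = 0.084·0.24 + 0.096·0.16 + 0.048·0.07 + 0.012·0.53
      = 0.02016 + 0.01536 + 0.00336 + 0.00636 = 0.04524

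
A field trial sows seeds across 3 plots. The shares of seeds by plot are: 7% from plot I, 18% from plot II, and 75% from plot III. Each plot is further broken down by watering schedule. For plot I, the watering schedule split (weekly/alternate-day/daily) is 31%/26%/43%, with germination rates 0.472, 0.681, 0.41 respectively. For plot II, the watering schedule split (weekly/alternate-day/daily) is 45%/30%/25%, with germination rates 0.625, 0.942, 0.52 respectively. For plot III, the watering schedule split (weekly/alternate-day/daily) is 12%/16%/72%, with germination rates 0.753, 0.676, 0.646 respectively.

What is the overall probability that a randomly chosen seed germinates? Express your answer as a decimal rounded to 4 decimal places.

P(G|I) = 0.31·0.472 + 0.26·0.681 + 0.43·0.41 = 0.14632 + 0.17706 + 0.1763 = 0.49968
P(G|II) = 0.45·0.625 + 0.3·0.942 + 0.25·0.52 = 0.28125 + 0.2826 + 0.13 = 0.69385
P(G|III) = 0.12·0.753 + 0.16·0.676 + 0.72·0.646 = 0.09036 + 0.10816 + 0.46512 = 0.66364
Then overall,
P(G) = 0.07·0.49968 + 0.18·0.69385 + 0.75·0.66364
      = 0.0349776 + 0.124893 + 0.49773 = 0.6576006

0.6576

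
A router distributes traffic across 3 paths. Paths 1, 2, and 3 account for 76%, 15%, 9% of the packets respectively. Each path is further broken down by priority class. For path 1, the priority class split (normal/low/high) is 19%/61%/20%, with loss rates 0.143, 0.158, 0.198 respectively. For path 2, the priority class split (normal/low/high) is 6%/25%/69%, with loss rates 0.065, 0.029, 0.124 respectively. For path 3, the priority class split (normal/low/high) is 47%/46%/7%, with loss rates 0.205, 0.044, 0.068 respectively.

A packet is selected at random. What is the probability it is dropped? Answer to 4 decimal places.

P(L|1) = 0.19·0.143 + 0.61·0.158 + 0.2·0.198 = 0.02717 + 0.09638 + 0.0396 = 0.16315
P(L|2) = 0.06·0.065 + 0.25·0.029 + 0.69·0.124 = 0.0039 + 0.00725 + 0.08556 = 0.09671
P(L|3) = 0.47·0.205 + 0.46·0.044 + 0.07·0.068 = 0.09635 + 0.02024 + 0.00476 = 0.12135
Then overall,
P(L) = 0.76·0.16315 + 0.15·0.09671 + 0.09·0.12135
      = 0.123994 + 0.0145065 + 0.0109215 = 0.149422

P(L) ≈ 0.1494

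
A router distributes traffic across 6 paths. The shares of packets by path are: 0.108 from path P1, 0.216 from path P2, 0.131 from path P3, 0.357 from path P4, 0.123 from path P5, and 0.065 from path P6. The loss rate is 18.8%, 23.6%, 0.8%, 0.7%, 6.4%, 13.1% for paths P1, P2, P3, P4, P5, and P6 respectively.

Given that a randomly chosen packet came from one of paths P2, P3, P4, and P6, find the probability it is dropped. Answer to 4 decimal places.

0.0820

Let S = {P2, P3, P4, P6}.
P(S) = 0.216 + 0.131 + 0.357 + 0.065 = 0.769.
P(L ∩ S) = 0.236·0.216 + 0.008·0.131 + 0.007·0.357 + 0.131·0.065 = 0.050976 + 0.001048 + 0.002499 + 0.008515 = 0.063038.
P(L | S) = 0.063038 / 0.769 = 0.081974…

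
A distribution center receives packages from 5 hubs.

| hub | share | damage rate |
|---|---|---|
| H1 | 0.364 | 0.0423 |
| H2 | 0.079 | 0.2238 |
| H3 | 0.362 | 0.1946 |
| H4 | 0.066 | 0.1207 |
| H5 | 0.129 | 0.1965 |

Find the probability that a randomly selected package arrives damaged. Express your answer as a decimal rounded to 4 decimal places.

P(D) ≈ 0.1368

Using total probability over the partition,
P(D) = P(D|H1)·P(H1) + P(D|H2)·P(H2) + P(D|H3)·P(H3) + P(D|H4)·P(H4) + P(D|H5)·P(H5)
      = 0.0423·0.364 + 0.2238·0.079 + 0.1946·0.362 + 0.1207·0.066 + 0.1965·0.129
      = 0.0153972 + 0.0176802 + 0.0704452 + 0.0079662 + 0.0253485 = 0.1368373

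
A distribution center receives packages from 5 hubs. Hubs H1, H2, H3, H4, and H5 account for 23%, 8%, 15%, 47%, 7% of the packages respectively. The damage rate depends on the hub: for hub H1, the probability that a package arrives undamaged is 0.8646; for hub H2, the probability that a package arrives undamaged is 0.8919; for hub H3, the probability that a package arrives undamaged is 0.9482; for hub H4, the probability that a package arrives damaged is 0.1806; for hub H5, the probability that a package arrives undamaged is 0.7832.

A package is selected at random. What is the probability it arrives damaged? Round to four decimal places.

P(D|H1) = 1 − 0.8646 = 0.1354.
P(D|H2) = 1 − 0.8919 = 0.1081.
P(D|H3) = 1 − 0.9482 = 0.0518.
P(D|H5) = 1 − 0.7832 = 0.2168.
By the law of total probability,
P(D) = P(D|H1)·P(H1) + P(D|H2)·P(H2) + P(D|H3)·P(H3) + P(D|H4)·P(H4) + P(D|H5)·P(H5)
      = 0.1354·0.23 + 0.1081·0.08 + 0.0518·0.15 + 0.1806·0.47 + 0.2168·0.07
      = 0.031142 + 0.008648 + 0.00777 + 0.084882 + 0.015176 = 0.147618

P(D) ≈ 0.1476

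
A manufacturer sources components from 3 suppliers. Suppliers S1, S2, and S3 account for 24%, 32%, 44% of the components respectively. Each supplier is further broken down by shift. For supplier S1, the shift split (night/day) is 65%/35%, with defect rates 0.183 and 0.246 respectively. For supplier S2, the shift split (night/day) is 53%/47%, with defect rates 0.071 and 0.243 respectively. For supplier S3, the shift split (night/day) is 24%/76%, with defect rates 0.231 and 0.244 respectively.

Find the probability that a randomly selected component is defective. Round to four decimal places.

P(D|S1) = 0.65·0.183 + 0.35·0.246 = 0.11895 + 0.0861 = 0.20505
P(D|S2) = 0.53·0.071 + 0.47·0.243 = 0.03763 + 0.11421 = 0.15184
P(D|S3) = 0.24·0.231 + 0.76·0.244 = 0.05544 + 0.18544 = 0.24088
Then overall,
P(D) = 0.24·0.20505 + 0.32·0.15184 + 0.44·0.24088
      = 0.049212 + 0.0485888 + 0.1059872 = 0.203788

0.2038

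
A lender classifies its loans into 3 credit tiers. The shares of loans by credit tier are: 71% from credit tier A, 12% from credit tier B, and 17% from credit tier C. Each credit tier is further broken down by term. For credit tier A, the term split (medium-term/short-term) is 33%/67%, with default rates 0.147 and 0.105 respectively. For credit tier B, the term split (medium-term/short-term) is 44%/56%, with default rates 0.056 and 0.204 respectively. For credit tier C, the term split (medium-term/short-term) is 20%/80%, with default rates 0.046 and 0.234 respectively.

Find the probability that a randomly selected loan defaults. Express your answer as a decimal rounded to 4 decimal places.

P(D|A) = 0.33·0.147 + 0.67·0.105 = 0.04851 + 0.07035 = 0.11886
P(D|B) = 0.44·0.056 + 0.56·0.204 = 0.02464 + 0.11424 = 0.13888
P(D|C) = 0.2·0.046 + 0.8·0.234 = 0.0092 + 0.1872 = 0.1964
By total probability over the outer partition,
P(D) = 0.71·0.11886 + 0.12·0.13888 + 0.17·0.1964
      = 0.0843906 + 0.0166656 + 0.033388 = 0.1344442

0.1344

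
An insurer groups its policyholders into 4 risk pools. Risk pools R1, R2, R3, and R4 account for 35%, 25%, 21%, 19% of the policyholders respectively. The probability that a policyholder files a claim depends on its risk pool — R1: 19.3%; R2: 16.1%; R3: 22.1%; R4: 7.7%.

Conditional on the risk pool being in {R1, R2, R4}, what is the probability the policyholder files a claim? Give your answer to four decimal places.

P(C|S) ≈ 0.1550

Let S = {R1, R2, R4}.
P(S) = 0.35 + 0.25 + 0.19 = 0.79.
P(C ∩ S) = 0.193·0.35 + 0.161·0.25 + 0.077·0.19 = 0.06755 + 0.04025 + 0.01463 = 0.12243.
P(C | S) = 0.12243 / 0.79 = 0.154975…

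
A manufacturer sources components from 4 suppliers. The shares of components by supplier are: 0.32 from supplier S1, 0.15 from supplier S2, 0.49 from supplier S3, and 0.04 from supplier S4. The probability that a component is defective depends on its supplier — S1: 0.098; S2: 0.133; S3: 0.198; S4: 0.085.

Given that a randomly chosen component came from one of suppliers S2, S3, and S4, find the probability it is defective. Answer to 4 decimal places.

Let S = {S2, S3, S4}.
P(S) = 0.15 + 0.49 + 0.04 = 0.68.
P(D ∩ S) = 0.133·0.15 + 0.198·0.49 + 0.085·0.04 = 0.01995 + 0.09702 + 0.0034 = 0.12037.
P(D | S) = 0.12037 / 0.68 = 0.177015…

P(D|S) ≈ 0.1770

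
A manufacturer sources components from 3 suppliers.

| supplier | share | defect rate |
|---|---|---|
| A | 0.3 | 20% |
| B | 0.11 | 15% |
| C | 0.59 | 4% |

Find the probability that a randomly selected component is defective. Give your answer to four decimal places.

By the law of total probability,
P(D) = P(D|A)·P(A) + P(D|B)·P(B) + P(D|C)·P(C)
      = 0.2·0.3 + 0.15·0.11 + 0.04·0.59
      = 0.06 + 0.0165 + 0.0236 = 0.1001

0.1001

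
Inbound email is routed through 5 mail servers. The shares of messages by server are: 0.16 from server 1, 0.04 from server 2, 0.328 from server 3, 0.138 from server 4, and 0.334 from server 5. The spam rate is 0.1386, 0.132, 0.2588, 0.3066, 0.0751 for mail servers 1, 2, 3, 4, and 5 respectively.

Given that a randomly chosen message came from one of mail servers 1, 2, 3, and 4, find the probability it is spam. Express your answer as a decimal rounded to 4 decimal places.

Let J = {1, 2, 3, 4}.
P(J) = 0.16 + 0.04 + 0.328 + 0.138 = 0.666.
P(S ∩ J) = 0.1386·0.16 + 0.132·0.04 + 0.2588·0.328 + 0.3066·0.138 = 0.022176 + 0.00528 + 0.0848864 + 0.0423108 = 0.1546532.
P(S | J) = 0.1546532 / 0.666 = 0.232212…

P(S|J) ≈ 0.2322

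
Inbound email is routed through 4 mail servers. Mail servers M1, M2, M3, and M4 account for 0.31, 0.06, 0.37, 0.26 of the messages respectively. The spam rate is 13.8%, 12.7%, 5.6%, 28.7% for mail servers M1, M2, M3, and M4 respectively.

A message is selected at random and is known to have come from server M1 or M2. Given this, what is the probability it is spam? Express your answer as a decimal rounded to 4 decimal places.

Let J = {M1, M2}.
P(J) = 0.31 + 0.06 = 0.37.
P(S ∩ J) = 0.138·0.31 + 0.127·0.06 = 0.04278 + 0.00762 = 0.0504.
P(S | J) = 0.0504 / 0.37 = 0.136216…

0.1362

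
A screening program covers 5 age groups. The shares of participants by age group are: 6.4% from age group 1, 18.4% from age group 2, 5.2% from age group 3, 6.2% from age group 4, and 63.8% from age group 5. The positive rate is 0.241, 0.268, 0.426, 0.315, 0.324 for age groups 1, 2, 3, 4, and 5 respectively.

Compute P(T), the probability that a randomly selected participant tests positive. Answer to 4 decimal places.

0.3131

P(T) = P(T|1)·P(1) + P(T|2)·P(2) + P(T|3)·P(3) + P(T|4)·P(4) + P(T|5)·P(5)
      = 0.241·0.064 + 0.268·0.184 + 0.426·0.052 + 0.315·0.062 + 0.324·0.638
      = 0.015424 + 0.049312 + 0.022152 + 0.01953 + 0.206712 = 0.31313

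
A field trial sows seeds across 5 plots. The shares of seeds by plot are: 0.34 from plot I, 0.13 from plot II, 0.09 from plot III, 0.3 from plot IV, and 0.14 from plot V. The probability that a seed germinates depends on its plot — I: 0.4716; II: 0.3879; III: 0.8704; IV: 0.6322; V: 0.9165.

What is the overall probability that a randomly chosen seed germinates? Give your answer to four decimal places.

P(G) ≈ 0.6071

P(G) = P(G|I)·P(I) + P(G|II)·P(II) + P(G|III)·P(III) + P(G|IV)·P(IV) + P(G|V)·P(V)
      = 0.4716·0.34 + 0.3879·0.13 + 0.8704·0.09 + 0.6322·0.3 + 0.9165·0.14
      = 0.160344 + 0.050427 + 0.078336 + 0.18966 + 0.12831 = 0.607077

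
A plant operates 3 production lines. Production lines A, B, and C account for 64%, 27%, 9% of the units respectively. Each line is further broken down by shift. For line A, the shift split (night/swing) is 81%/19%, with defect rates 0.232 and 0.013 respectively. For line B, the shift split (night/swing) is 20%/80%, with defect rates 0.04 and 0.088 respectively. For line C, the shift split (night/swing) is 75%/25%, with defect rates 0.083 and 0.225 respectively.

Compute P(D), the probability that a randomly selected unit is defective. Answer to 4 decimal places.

P(D|A) = 0.81·0.232 + 0.19·0.013 = 0.18792 + 0.00247 = 0.19039
P(D|B) = 0.2·0.04 + 0.8·0.088 = 0.008 + 0.0704 = 0.0784
P(D|C) = 0.75·0.083 + 0.25·0.225 = 0.06225 + 0.05625 = 0.1185
Then overall,
P(D) = 0.64·0.19039 + 0.27·0.0784 + 0.09·0.1185
      = 0.1218496 + 0.021168 + 0.010665 = 0.1536826

P(D) ≈ 0.1537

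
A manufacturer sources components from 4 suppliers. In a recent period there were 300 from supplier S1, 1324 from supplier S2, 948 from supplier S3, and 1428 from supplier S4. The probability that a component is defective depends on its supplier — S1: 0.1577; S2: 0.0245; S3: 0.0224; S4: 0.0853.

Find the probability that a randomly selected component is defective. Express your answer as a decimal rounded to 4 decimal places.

Total: 300 + 1324 + 948 + 1428 = 4000.
P(S1) = 300/4000 = 0.075. P(S2) = 1324/4000 = 0.331. P(S3) = 948/4000 = 0.237. P(S4) = 1428/4000 = 0.357.
P(D) = P(D|S1)·P(S1) + P(D|S2)·P(S2) + P(D|S3)·P(S3) + P(D|S4)·P(S4)
      = 0.1577·0.075 + 0.0245·0.331 + 0.0224·0.237 + 0.0853·0.357
      = 0.0118275 + 0.0081095 + 0.0053088 + 0.0304521 = 0.0556979

0.0557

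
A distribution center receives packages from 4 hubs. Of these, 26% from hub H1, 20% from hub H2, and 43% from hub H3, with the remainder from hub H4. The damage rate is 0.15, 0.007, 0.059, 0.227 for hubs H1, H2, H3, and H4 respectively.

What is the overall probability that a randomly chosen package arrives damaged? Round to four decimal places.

P(D) ≈ 0.0907

P(H4) = 1 − (0.26 + 0.2 + 0.43) = 0.11.
P(D) = P(D|H1)·P(H1) + P(D|H2)·P(H2) + P(D|H3)·P(H3) + P(D|H4)·P(H4)
      = 0.15·0.26 + 0.007·0.2 + 0.059·0.43 + 0.227·0.11
      = 0.039 + 0.0014 + 0.02537 + 0.02497 = 0.09074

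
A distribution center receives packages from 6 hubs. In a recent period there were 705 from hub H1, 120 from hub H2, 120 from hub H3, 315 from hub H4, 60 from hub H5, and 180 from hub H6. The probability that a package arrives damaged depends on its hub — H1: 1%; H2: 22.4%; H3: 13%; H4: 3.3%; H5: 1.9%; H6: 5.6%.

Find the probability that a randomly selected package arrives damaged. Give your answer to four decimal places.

0.0474

Total: 705 + 120 + 120 + 315 + 60 + 180 = 1500.
P(H1) = 705/1500 = 0.47. P(H2) = 120/1500 = 0.08. P(H3) = 120/1500 = 0.08. P(H4) = 315/1500 = 0.21. P(H5) = 60/1500 = 0.04. P(H6) = 180/1500 = 0.12.
P(D) = P(D|H1)·P(H1) + P(D|H2)·P(H2) + P(D|H3)·P(H3) + P(D|H4)·P(H4) + P(D|H5)·P(H5) + P(D|H6)·P(H6)
      = 0.01·0.47 + 0.224·0.08 + 0.13·0.08 + 0.033·0.21 + 0.019·0.04 + 0.056·0.12
      = 0.0047 + 0.01792 + 0.0104 + 0.00693 + 0.00076 + 0.00672 = 0.04743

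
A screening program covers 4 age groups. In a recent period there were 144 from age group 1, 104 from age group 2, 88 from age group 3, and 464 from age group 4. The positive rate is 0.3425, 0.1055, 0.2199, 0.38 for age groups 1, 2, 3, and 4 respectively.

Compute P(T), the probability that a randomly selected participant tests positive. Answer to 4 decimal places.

P(T) ≈ 0.3200

Total: 144 + 104 + 88 + 464 = 800.
P(1) = 144/800 = 0.18. P(2) = 104/800 = 0.13. P(3) = 88/800 = 0.11. P(4) = 464/800 = 0.58.
P(T) = P(T|1)·P(1) + P(T|2)·P(2) + P(T|3)·P(3) + P(T|4)·P(4)
      = 0.3425·0.18 + 0.1055·0.13 + 0.2199·0.11 + 0.38·0.58
      = 0.06165 + 0.013715 + 0.024189 + 0.2204 = 0.319954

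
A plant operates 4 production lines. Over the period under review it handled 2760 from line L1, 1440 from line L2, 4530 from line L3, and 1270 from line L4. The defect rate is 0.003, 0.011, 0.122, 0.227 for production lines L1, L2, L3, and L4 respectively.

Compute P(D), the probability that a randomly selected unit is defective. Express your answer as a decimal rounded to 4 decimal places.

0.0865

Total: 2760 + 1440 + 4530 + 1270 = 10000.
P(L1) = 2760/10000 = 0.276. P(L2) = 1440/10000 = 0.144. P(L3) = 4530/10000 = 0.453. P(L4) = 1270/10000 = 0.127.
P(D) = P(D|L1)·P(L1) + P(D|L2)·P(L2) + P(D|L3)·P(L3) + P(D|L4)·P(L4)
      = 0.003·0.276 + 0.011·0.144 + 0.122·0.453 + 0.227·0.127
      = 0.000828 + 0.001584 + 0.055266 + 0.028829 = 0.086507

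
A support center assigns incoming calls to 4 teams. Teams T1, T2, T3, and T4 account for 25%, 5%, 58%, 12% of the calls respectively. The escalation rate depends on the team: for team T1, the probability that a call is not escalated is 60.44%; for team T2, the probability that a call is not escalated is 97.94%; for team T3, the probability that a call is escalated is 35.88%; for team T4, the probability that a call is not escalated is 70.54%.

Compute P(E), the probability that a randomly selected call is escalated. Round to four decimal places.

P(E|T1) = 1 − 0.6044 = 0.3956.
P(E|T2) = 1 − 0.9794 = 0.0206.
P(E|T4) = 1 − 0.7054 = 0.2946.
Summing over the partition,
P(E) = P(E|T1)·P(T1) + P(E|T2)·P(T2) + P(E|T3)·P(T3) + P(E|T4)·P(T4)
      = 0.3956·0.25 + 0.0206·0.05 + 0.3588·0.58 + 0.2946·0.12
      = 0.0989 + 0.00103 + 0.208104 + 0.035352 = 0.343386

P(E) ≈ 0.3434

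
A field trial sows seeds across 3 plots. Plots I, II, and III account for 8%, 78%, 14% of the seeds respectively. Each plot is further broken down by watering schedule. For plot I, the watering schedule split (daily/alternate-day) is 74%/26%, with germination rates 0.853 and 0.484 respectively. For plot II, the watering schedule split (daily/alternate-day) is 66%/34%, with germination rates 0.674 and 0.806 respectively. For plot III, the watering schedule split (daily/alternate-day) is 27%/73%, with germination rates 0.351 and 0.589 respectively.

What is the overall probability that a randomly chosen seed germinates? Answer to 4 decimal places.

P(G|I) = 0.74·0.853 + 0.26·0.484 = 0.63122 + 0.12584 = 0.75706
P(G|II) = 0.66·0.674 + 0.34·0.806 = 0.44484 + 0.27404 = 0.71888
P(G|III) = 0.27·0.351 + 0.73·0.589 = 0.09477 + 0.42997 = 0.52474
By total probability over the outer partition,
P(G) = 0.08·0.75706 + 0.78·0.71888 + 0.14·0.52474
      = 0.0605648 + 0.5607264 + 0.0734636 = 0.6947548

P(G) ≈ 0.6948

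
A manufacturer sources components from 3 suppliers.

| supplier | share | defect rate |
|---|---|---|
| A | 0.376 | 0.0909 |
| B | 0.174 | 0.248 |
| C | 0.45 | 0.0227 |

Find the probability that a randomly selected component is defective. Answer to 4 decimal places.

Summing over the partition,
P(D) = P(D|A)·P(A) + P(D|B)·P(B) + P(D|C)·P(C)
      = 0.0909·0.376 + 0.248·0.174 + 0.0227·0.45
      = 0.0341784 + 0.043152 + 0.010215 = 0.0875454

0.0875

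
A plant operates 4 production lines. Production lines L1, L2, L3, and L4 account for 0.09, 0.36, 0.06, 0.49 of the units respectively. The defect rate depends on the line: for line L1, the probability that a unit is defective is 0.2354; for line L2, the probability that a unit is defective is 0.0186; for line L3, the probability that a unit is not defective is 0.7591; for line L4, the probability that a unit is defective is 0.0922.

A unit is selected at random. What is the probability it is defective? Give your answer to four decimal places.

0.0875

P(D|L3) = 1 − 0.7591 = 0.2409.
P(D) = P(D|L1)·P(L1) + P(D|L2)·P(L2) + P(D|L3)·P(L3) + P(D|L4)·P(L4)
      = 0.2354·0.09 + 0.0186·0.36 + 0.2409·0.06 + 0.0922·0.49
      = 0.021186 + 0.006696 + 0.014454 + 0.045178 = 0.087514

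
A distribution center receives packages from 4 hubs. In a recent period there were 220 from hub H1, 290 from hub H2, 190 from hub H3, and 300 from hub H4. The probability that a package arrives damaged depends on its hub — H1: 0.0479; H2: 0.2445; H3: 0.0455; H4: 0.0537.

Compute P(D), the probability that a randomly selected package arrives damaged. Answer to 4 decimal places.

Total: 220 + 290 + 190 + 300 = 1000.
P(H1) = 220/1000 = 0.22. P(H2) = 290/1000 = 0.29. P(H3) = 190/1000 = 0.19. P(H4) = 300/1000 = 0.3.
By the law of total probability,
P(D) = P(D|H1)·P(H1) + P(D|H2)·P(H2) + P(D|H3)·P(H3) + P(D|H4)·P(H4)
      = 0.0479·0.22 + 0.2445·0.29 + 0.0455·0.19 + 0.0537·0.3
      = 0.010538 + 0.070905 + 0.008645 + 0.01611 = 0.106198

0.1062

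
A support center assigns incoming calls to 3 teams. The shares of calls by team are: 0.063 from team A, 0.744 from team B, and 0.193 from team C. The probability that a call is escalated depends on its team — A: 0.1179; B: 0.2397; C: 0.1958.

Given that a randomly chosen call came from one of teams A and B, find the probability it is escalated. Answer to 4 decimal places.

Let S = {A, B}.
P(S) = 0.063 + 0.744 = 0.807.
P(E ∩ S) = 0.1179·0.063 + 0.2397·0.744 = 0.0074277 + 0.1783368 = 0.1857645.
P(E | S) = 0.1857645 / 0.807 = 0.230191…

0.2302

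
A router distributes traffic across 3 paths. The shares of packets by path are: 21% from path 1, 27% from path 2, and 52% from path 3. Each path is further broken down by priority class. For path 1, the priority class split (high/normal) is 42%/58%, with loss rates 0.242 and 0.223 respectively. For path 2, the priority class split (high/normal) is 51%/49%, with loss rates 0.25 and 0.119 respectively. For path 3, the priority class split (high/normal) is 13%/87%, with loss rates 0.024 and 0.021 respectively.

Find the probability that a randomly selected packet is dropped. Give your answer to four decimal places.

P(L|1) = 0.42·0.242 + 0.58·0.223 = 0.10164 + 0.12934 = 0.23098
P(L|2) = 0.51·0.25 + 0.49·0.119 = 0.1275 + 0.05831 = 0.18581
P(L|3) = 0.13·0.024 + 0.87·0.021 = 0.00312 + 0.01827 = 0.02139
Then overall,
P(L) = 0.21·0.23098 + 0.27·0.18581 + 0.52·0.02139
      = 0.0485058 + 0.0501687 + 0.0111228 = 0.1097973

0.1098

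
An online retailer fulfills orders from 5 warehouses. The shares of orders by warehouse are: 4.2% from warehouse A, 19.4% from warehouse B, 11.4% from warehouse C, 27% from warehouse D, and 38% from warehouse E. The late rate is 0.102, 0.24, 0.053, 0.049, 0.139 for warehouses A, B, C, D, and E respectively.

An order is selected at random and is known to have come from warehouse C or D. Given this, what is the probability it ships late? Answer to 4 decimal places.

Let S = {C, D}.
P(S) = 0.114 + 0.27 = 0.384.
P(L ∩ S) = 0.053·0.114 + 0.049·0.27 = 0.006042 + 0.01323 = 0.019272.
P(L | S) = 0.019272 / 0.384 = 0.050188…

P(L|S) ≈ 0.0502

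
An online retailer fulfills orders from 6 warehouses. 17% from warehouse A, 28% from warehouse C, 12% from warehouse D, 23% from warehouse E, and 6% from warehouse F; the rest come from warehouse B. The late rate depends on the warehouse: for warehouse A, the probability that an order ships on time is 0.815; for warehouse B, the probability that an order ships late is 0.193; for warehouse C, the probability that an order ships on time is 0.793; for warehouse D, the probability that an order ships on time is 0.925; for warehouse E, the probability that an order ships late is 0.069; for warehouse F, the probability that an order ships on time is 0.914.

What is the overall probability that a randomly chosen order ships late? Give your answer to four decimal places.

P(B) = 1 − (0.17 + 0.28 + 0.12 + 0.23 + 0.06) = 0.14.
P(L|A) = 1 − 0.815 = 0.185.
P(L|C) = 1 − 0.793 = 0.207.
P(L|D) = 1 − 0.925 = 0.075.
P(L|F) = 1 − 0.914 = 0.086.
Summing over the partition,
P(L) = P(L|A)·P(A) + P(L|B)·P(B) + P(L|C)·P(C) + P(L|D)·P(D) + P(L|E)·P(E) + P(L|F)·P(F)
      = 0.185·0.17 + 0.193·0.14 + 0.207·0.28 + 0.075·0.12 + 0.069·0.23 + 0.086·0.06
      = 0.03145 + 0.02702 + 0.05796 + 0.009 + 0.01587 + 0.00516 = 0.14646

P(L) ≈ 0.1465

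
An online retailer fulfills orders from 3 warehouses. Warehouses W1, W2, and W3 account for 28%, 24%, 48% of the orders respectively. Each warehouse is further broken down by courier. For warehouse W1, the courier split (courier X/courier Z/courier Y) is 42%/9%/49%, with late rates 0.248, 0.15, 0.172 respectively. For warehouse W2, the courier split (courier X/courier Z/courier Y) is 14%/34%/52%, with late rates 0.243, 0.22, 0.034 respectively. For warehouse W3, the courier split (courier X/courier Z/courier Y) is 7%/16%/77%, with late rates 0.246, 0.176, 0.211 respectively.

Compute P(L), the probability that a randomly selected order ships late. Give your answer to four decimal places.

0.1867

P(L|W1) = 0.42·0.248 + 0.09·0.15 + 0.49·0.172 = 0.10416 + 0.0135 + 0.08428 = 0.20194
P(L|W2) = 0.14·0.243 + 0.34·0.22 + 0.52·0.034 = 0.03402 + 0.0748 + 0.01768 = 0.1265
P(L|W3) = 0.07·0.246 + 0.16·0.176 + 0.77·0.211 = 0.01722 + 0.02816 + 0.16247 = 0.20785
By total probability over the outer partition,
P(L) = 0.28·0.20194 + 0.24·0.1265 + 0.48·0.20785
      = 0.0565432 + 0.03036 + 0.099768 = 0.1866712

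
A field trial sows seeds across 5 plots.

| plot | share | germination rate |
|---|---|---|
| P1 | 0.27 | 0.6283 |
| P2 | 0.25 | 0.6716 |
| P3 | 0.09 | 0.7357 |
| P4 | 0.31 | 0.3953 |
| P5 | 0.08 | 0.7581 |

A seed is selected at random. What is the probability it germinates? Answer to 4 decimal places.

0.5869

P(G) = P(G|P1)·P(P1) + P(G|P2)·P(P2) + P(G|P3)·P(P3) + P(G|P4)·P(P4) + P(G|P5)·P(P5)
      = 0.6283·0.27 + 0.6716·0.25 + 0.7357·0.09 + 0.3953·0.31 + 0.7581·0.08
      = 0.169641 + 0.1679 + 0.066213 + 0.122543 + 0.060648 = 0.586945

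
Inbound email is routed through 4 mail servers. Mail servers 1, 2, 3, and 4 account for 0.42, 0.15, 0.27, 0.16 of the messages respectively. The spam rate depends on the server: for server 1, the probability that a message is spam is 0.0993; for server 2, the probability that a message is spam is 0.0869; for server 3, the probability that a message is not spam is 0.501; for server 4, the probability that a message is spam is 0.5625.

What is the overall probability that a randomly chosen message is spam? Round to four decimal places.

P(S) ≈ 0.2795

P(S|3) = 1 − 0.501 = 0.499.
Summing over the partition,
P(S) = P(S|1)·P(1) + P(S|2)·P(2) + P(S|3)·P(3) + P(S|4)·P(4)
      = 0.0993·0.42 + 0.0869·0.15 + 0.499·0.27 + 0.5625·0.16
      = 0.041706 + 0.013035 + 0.13473 + 0.09 = 0.279471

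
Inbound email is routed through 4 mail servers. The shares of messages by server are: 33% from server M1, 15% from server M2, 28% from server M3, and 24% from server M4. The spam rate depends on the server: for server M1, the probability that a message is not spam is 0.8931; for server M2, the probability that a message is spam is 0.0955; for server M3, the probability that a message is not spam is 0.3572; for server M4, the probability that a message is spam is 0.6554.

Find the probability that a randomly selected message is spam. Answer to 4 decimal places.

P(S) ≈ 0.3869

P(S|M1) = 1 − 0.8931 = 0.1069.
P(S|M3) = 1 − 0.3572 = 0.6428.
P(S) = P(S|M1)·P(M1) + P(S|M2)·P(M2) + P(S|M3)·P(M3) + P(S|M4)·P(M4)
      = 0.1069·0.33 + 0.0955·0.15 + 0.6428·0.28 + 0.6554·0.24
      = 0.035277 + 0.014325 + 0.179984 + 0.157296 = 0.386882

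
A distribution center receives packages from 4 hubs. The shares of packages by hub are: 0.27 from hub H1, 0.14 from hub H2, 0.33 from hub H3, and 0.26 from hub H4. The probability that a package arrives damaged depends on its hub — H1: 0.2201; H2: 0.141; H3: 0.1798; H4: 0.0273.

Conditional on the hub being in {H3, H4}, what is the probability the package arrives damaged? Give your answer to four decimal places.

P(D|S) ≈ 0.1126

Let S = {H3, H4}.
P(S) = 0.33 + 0.26 = 0.59.
P(D ∩ S) = 0.1798·0.33 + 0.0273·0.26 = 0.059334 + 0.007098 = 0.066432.
P(D | S) = 0.066432 / 0.59 = 0.112597…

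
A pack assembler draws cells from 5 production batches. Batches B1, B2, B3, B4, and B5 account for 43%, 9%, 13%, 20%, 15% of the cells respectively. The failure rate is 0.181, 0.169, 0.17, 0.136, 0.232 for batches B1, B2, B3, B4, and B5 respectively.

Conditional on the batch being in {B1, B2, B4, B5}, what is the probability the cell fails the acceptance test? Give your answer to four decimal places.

Let S = {B1, B2, B4, B5}.
P(S) = 0.43 + 0.09 + 0.2 + 0.15 = 0.87.
P(F ∩ S) = 0.181·0.43 + 0.169·0.09 + 0.136·0.2 + 0.232·0.15 = 0.07783 + 0.01521 + 0.0272 + 0.0348 = 0.15504.
P(F | S) = 0.15504 / 0.87 = 0.178207…

0.1782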